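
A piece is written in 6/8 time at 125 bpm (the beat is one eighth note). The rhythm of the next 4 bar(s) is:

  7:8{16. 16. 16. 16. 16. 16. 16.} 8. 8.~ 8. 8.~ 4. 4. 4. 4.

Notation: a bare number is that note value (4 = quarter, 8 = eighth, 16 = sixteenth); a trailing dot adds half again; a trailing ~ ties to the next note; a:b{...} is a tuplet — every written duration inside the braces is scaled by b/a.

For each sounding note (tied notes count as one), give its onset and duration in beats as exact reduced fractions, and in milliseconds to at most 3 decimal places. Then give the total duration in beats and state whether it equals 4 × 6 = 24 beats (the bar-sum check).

1) 0.0ms=0b +411.429ms=6/7b
2) 411.429ms=6/7b +411.429ms=6/7b
3) 822.857ms=12/7b +411.429ms=6/7b
4) 1234.286ms=18/7b +411.429ms=6/7b
5) 1645.714ms=24/7b +411.429ms=6/7b
6) 2057.143ms=30/7b +411.429ms=6/7b
7) 2468.571ms=36/7b +411.429ms=6/7b
8) 2880.0ms=6b +720.0ms=3/2b
9) 3600.0ms=15/2b +1440.0ms=3b
10) 5040.0ms=21/2b +2160.0ms=9/2b
11) 7200.0ms=15b +1440.0ms=3b
12) 8640.0ms=18b +1440.0ms=3b
13) 10080.0ms=21b +1440.0ms=3b
Σ=24b of 24 (125bpm 6/8) — PASS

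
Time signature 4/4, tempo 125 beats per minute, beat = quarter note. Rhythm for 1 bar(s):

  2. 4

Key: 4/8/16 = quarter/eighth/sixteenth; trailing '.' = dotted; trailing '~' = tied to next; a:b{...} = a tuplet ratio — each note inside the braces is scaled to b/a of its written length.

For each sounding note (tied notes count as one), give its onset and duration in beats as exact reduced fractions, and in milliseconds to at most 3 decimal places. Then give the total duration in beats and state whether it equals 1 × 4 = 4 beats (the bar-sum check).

1) 0.0ms=0b +1440.0ms=3b
2) 1440.0ms=3b +480.0ms=1b
Σ=4b of 4 (125bpm 4/4) — PASS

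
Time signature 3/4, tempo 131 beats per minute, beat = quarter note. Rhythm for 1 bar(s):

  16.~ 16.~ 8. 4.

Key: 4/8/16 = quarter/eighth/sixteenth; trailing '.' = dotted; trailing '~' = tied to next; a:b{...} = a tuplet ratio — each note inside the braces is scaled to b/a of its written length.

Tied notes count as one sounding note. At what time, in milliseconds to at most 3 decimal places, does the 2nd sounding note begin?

note 2 onset = 3/2b = 687.023ms

1. 0.0ms @ 0 + 687.023ms (3/2)
2. 687.023ms @ 3/2 + 687.023ms (3/2)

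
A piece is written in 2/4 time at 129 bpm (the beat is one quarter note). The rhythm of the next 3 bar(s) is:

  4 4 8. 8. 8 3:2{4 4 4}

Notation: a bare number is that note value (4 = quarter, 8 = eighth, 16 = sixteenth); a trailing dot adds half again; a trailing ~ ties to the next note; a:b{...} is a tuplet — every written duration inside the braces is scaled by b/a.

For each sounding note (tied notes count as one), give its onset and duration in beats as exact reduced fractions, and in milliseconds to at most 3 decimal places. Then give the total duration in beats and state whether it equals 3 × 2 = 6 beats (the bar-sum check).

1) 0.0ms=0b +465.116ms=1b
2) 465.116ms=1b +465.116ms=1b
3) 930.233ms=2b +348.837ms=3/4b
4) 1279.07ms=11/4b +348.837ms=3/4b
5) 1627.907ms=7/2b +232.558ms=1/2b
6) 1860.465ms=4b +310.078ms=2/3b
7) 2170.543ms=14/3b +310.078ms=2/3b
8) 2480.62ms=16/3b +310.078ms=2/3b
Σ=6b of 6 (129bpm 2/4) — PASS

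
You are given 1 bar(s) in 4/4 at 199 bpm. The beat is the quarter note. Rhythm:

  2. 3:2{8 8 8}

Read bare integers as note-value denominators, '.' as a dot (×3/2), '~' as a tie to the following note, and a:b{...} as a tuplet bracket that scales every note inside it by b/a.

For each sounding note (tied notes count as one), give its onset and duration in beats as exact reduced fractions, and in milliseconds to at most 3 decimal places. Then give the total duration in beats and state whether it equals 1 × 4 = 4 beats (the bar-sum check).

1) 0.0ms=0b +904.523ms=3b
2) 904.523ms=3b +100.503ms=1/3b
3) 1005.025ms=10/3b +100.503ms=1/3b
4) 1105.528ms=11/3b +100.503ms=1/3b
Σ=4b of 4 (199bpm 4/4) — PASS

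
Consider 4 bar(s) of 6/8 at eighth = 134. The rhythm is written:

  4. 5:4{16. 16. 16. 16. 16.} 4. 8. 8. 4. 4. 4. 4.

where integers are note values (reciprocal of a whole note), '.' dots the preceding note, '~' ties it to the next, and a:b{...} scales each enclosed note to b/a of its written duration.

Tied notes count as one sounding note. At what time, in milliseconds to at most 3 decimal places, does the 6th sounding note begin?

1. 0.0ms @ 0 + 1343.284ms (3)
2. 1343.284ms @ 3 + 268.657ms (3/5)
3. 1611.94ms @ 18/5 + 268.657ms (3/5)
4. 1880.597ms @ 21/5 + 268.657ms (3/5)
5. 2149.254ms @ 24/5 + 268.657ms (3/5)
6. 2417.91ms @ 27/5 + 268.657ms (3/5)
7. 2686.567ms @ 6 + 1343.284ms (3)
8. 4029.851ms @ 9 + 671.642ms (3/2)
9. 4701.493ms @ 21/2 + 671.642ms (3/2)
10. 5373.134ms @ 12 + 1343.284ms (3)
11. 6716.418ms @ 15 + 1343.284ms (3)
12. 8059.701ms @ 18 + 1343.284ms (3)
13. 9402.985ms @ 21 + 1343.284ms (3)

note 6 onset = 27/5b = 2417.91ms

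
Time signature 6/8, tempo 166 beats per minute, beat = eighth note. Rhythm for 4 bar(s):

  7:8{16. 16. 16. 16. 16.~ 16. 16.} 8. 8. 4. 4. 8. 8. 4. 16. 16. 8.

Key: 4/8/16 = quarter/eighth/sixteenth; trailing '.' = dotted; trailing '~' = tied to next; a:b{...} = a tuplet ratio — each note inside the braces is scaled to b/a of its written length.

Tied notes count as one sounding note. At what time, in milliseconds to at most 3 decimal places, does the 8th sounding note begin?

note 8 onset = 15/2b = 2710.843ms

1. 0.0ms @ 0 + 309.811ms (6/7)
2. 309.811ms @ 6/7 + 309.811ms (6/7)
3. 619.621ms @ 12/7 + 309.811ms (6/7)
4. 929.432ms @ 18/7 + 309.811ms (6/7)
5. 1239.243ms @ 24/7 + 619.621ms (12/7)
6. 1858.864ms @ 36/7 + 309.811ms (6/7)
7. 2168.675ms @ 6 + 542.169ms (3/2)
8. 2710.843ms @ 15/2 + 542.169ms (3/2)
9. 3253.012ms @ 9 + 1084.337ms (3)
10. 4337.349ms @ 12 + 1084.337ms (3)
11. 5421.687ms @ 15 + 542.169ms (3/2)
12. 5963.855ms @ 33/2 + 542.169ms (3/2)
13. 6506.024ms @ 18 + 1084.337ms (3)
14. 7590.361ms @ 21 + 271.084ms (3/4)
15. 7861.446ms @ 87/4 + 271.084ms (3/4)
16. 8132.53ms @ 45/2 + 542.169ms (3/2)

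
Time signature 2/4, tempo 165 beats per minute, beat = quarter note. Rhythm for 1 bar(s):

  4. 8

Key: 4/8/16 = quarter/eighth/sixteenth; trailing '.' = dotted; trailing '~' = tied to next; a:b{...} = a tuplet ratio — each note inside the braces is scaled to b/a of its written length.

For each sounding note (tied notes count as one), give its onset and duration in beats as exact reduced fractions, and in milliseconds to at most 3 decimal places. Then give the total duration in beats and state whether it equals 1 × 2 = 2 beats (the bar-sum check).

1) 0.0ms=0b +545.455ms=3/2b
2) 545.455ms=3/2b +181.818ms=1/2b
Σ=2b of 2 (165bpm 2/4) — PASS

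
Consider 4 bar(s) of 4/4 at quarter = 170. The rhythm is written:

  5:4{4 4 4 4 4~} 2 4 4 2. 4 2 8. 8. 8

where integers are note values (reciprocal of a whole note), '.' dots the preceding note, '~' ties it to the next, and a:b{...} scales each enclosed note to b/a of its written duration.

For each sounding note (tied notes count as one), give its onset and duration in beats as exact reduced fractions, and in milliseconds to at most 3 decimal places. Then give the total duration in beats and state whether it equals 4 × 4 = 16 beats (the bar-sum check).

1) 0.0ms=0b +282.353ms=4/5b
2) 282.353ms=4/5b +282.353ms=4/5b
3) 564.706ms=8/5b +282.353ms=4/5b
4) 847.059ms=12/5b +282.353ms=4/5b
5) 1129.412ms=16/5b +988.235ms=14/5b
6) 2117.647ms=6b +352.941ms=1b
7) 2470.588ms=7b +352.941ms=1b
8) 2823.529ms=8b +1058.824ms=3b
9) 3882.353ms=11b +352.941ms=1b
10) 4235.294ms=12b +705.882ms=2b
11) 4941.176ms=14b +264.706ms=3/4b
12) 5205.882ms=59/4b +264.706ms=3/4b
13) 5470.588ms=31/2b +176.471ms=1/2b
Σ=16b of 16 (170bpm 4/4) — PASS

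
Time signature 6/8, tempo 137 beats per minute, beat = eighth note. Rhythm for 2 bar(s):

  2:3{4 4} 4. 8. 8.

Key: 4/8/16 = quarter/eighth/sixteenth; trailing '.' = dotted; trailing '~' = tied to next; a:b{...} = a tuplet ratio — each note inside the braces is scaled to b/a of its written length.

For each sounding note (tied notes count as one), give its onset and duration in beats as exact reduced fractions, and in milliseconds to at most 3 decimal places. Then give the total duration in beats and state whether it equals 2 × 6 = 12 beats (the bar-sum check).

1) 0.0ms=0b +1313.869ms=3b
2) 1313.869ms=3b +1313.869ms=3b
3) 2627.737ms=6b +1313.869ms=3b
4) 3941.606ms=9b +656.934ms=3/2b
5) 4598.54ms=21/2b +656.934ms=3/2b
Σ=12b of 12 (137bpm 6/8) — PASS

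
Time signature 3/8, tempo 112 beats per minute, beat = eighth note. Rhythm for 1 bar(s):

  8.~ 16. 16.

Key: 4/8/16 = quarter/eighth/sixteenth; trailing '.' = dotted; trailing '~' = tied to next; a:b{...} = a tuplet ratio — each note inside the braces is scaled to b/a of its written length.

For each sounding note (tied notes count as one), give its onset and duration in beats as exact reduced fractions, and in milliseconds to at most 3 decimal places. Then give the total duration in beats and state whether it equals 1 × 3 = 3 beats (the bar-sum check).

1) 0.0ms=0b +1205.357ms=9/4b
2) 1205.357ms=9/4b +401.786ms=3/4b
Σ=3b of 3 (112bpm 3/8) — PASS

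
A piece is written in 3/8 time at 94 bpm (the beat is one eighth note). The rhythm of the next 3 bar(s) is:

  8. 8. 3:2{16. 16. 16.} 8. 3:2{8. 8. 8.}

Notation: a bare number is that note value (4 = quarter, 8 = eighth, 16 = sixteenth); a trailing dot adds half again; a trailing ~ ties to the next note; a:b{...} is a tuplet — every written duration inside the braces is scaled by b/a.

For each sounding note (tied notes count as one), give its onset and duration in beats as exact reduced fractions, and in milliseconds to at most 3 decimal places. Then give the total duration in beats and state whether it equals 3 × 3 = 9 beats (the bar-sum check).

1) 0.0ms=0b +957.447ms=3/2b
2) 957.447ms=3/2b +957.447ms=3/2b
3) 1914.894ms=3b +319.149ms=1/2b
4) 2234.043ms=7/2b +319.149ms=1/2b
5) 2553.191ms=4b +319.149ms=1/2b
6) 2872.34ms=9/2b +957.447ms=3/2b
7) 3829.787ms=6b +638.298ms=1b
8) 4468.085ms=7b +638.298ms=1b
9) 5106.383ms=8b +638.298ms=1b
Σ=9b of 9 (94bpm 3/8) — PASS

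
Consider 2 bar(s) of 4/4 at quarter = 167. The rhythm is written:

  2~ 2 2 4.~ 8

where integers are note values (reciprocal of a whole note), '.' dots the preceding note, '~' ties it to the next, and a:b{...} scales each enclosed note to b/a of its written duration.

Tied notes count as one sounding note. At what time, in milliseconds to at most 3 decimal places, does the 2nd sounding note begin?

1. 0.0ms @ 0 + 1437.126ms (4)
2. 1437.126ms @ 4 + 718.563ms (2)
3. 2155.689ms @ 6 + 718.563ms (2)

note 2 onset = 4b = 1437.126ms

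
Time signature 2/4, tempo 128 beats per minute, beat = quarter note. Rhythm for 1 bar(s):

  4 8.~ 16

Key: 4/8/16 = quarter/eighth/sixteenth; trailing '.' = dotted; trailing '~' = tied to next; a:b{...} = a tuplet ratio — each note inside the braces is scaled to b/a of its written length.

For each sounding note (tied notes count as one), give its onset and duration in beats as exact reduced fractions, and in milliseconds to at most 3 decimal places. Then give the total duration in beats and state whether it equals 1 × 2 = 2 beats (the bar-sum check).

1) 0.0ms=0b +468.75ms=1b
2) 468.75ms=1b +468.75ms=1b
Σ=2b of 2 (128bpm 2/4) — PASS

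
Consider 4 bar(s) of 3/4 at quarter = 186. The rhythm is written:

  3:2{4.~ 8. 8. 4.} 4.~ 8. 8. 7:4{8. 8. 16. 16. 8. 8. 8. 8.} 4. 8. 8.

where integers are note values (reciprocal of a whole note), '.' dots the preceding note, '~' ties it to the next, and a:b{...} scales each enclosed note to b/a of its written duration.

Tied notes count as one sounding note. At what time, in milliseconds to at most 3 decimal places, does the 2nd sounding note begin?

1. 0.0ms @ 0 + 483.871ms (3/2)
2. 483.871ms @ 3/2 + 161.29ms (1/2)
3. 645.161ms @ 2 + 322.581ms (1)
4. 967.742ms @ 3 + 725.806ms (9/4)
5. 1693.548ms @ 21/4 + 241.935ms (3/4)
6. 1935.484ms @ 6 + 138.249ms (3/7)
7. 2073.733ms @ 45/7 + 138.249ms (3/7)
8. 2211.982ms @ 48/7 + 69.124ms (3/14)
9. 2281.106ms @ 99/14 + 69.124ms (3/14)
10. 2350.23ms @ 51/7 + 138.249ms (3/7)
11. 2488.479ms @ 54/7 + 138.249ms (3/7)
12. 2626.728ms @ 57/7 + 138.249ms (3/7)
13. 2764.977ms @ 60/7 + 138.249ms (3/7)
14. 2903.226ms @ 9 + 483.871ms (3/2)
15. 3387.097ms @ 21/2 + 241.935ms (3/4)
16. 3629.032ms @ 45/4 + 241.935ms (3/4)

note 2 onset = 3/2b = 483.871ms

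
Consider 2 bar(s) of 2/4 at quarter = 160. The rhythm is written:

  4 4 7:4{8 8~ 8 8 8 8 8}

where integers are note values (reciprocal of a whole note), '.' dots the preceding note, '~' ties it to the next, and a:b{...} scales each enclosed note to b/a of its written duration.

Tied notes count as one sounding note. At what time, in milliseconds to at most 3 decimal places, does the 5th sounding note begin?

note 5 onset = 20/7b = 1071.429ms

1. 0.0ms @ 0 + 375.0ms (1)
2. 375.0ms @ 1 + 375.0ms (1)
3. 750.0ms @ 2 + 107.143ms (2/7)
4. 857.143ms @ 16/7 + 214.286ms (4/7)
5. 1071.429ms @ 20/7 + 107.143ms (2/7)
6. 1178.571ms @ 22/7 + 107.143ms (2/7)
7. 1285.714ms @ 24/7 + 107.143ms (2/7)
8. 1392.857ms @ 26/7 + 107.143ms (2/7)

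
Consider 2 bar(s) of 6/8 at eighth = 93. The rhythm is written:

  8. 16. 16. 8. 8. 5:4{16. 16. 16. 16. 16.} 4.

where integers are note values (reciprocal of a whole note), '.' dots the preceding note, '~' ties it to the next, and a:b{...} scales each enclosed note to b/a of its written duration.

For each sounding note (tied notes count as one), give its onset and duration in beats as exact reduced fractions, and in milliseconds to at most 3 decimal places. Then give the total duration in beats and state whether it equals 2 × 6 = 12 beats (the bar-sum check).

1) 0.0ms=0b +967.742ms=3/2b
2) 967.742ms=3/2b +483.871ms=3/4b
3) 1451.613ms=9/4b +483.871ms=3/4b
4) 1935.484ms=3b +967.742ms=3/2b
5) 2903.226ms=9/2b +967.742ms=3/2b
6) 3870.968ms=6b +387.097ms=3/5b
7) 4258.065ms=33/5b +387.097ms=3/5b
8) 4645.161ms=36/5b +387.097ms=3/5b
9) 5032.258ms=39/5b +387.097ms=3/5b
10) 5419.355ms=42/5b +387.097ms=3/5b
11) 5806.452ms=9b +1935.484ms=3b
Σ=12b of 12 (93bpm 6/8) — PASS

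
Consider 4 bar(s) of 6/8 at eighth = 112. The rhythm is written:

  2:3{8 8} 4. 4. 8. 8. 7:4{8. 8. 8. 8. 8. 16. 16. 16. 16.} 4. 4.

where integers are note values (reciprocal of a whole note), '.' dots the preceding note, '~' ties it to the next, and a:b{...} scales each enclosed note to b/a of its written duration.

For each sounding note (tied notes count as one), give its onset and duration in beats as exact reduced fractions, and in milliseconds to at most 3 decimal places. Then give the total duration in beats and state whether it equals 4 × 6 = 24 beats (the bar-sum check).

1) 0.0ms=0b +803.571ms=3/2b
2) 803.571ms=3/2b +803.571ms=3/2b
3) 1607.143ms=3b +1607.143ms=3b
4) 3214.286ms=6b +1607.143ms=3b
5) 4821.429ms=9b +803.571ms=3/2b
6) 5625.0ms=21/2b +803.571ms=3/2b
7) 6428.571ms=12b +459.184ms=6/7b
8) 6887.755ms=90/7b +459.184ms=6/7b
9) 7346.939ms=96/7b +459.184ms=6/7b
10) 7806.122ms=102/7b +459.184ms=6/7b
11) 8265.306ms=108/7b +459.184ms=6/7b
12) 8724.49ms=114/7b +229.592ms=3/7b
13) 8954.082ms=117/7b +229.592ms=3/7b
14) 9183.673ms=120/7b +229.592ms=3/7b
15) 9413.265ms=123/7b +229.592ms=3/7b
16) 9642.857ms=18b +1607.143ms=3b
17) 11250.0ms=21b +1607.143ms=3b
Σ=24b of 24 (112bpm 6/8) — PASS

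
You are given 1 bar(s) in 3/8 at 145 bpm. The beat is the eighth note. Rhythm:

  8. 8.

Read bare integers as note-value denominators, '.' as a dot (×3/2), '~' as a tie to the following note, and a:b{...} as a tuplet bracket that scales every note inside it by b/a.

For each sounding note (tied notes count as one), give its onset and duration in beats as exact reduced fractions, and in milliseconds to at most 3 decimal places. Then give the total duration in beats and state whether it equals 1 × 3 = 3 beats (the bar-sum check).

1) 0.0ms=0b +620.69ms=3/2b
2) 620.69ms=3/2b +620.69ms=3/2b
Σ=3b of 3 (145bpm 3/8) — PASS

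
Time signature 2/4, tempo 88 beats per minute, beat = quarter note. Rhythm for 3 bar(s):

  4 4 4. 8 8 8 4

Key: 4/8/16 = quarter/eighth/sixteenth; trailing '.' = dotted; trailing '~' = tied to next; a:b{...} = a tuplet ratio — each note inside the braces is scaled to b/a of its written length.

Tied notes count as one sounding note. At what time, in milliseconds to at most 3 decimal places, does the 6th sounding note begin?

note 6 onset = 9/2b = 3068.182ms

1. 0.0ms @ 0 + 681.818ms (1)
2. 681.818ms @ 1 + 681.818ms (1)
3. 1363.636ms @ 2 + 1022.727ms (3/2)
4. 2386.364ms @ 7/2 + 340.909ms (1/2)
5. 2727.273ms @ 4 + 340.909ms (1/2)
6. 3068.182ms @ 9/2 + 340.909ms (1/2)
7. 3409.091ms @ 5 + 681.818ms (1)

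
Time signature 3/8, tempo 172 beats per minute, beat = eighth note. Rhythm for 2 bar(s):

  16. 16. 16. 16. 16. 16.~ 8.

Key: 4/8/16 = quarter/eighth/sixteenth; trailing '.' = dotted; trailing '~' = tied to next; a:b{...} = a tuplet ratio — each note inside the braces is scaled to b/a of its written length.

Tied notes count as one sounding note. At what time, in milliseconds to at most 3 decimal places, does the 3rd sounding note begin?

note 3 onset = 3/2b = 523.256ms

1. 0.0ms @ 0 + 261.628ms (3/4)
2. 261.628ms @ 3/4 + 261.628ms (3/4)
3. 523.256ms @ 3/2 + 261.628ms (3/4)
4. 784.884ms @ 9/4 + 261.628ms (3/4)
5. 1046.512ms @ 3 + 261.628ms (3/4)
6. 1308.14ms @ 15/4 + 784.884ms (9/4)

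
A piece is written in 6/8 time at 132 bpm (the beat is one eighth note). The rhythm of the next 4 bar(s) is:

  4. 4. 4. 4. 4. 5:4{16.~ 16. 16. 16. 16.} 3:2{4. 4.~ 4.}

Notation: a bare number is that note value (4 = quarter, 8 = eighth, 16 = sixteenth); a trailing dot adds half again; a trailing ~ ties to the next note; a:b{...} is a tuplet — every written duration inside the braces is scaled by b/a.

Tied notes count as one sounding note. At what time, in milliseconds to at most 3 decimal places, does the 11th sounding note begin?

note 11 onset = 20b = 9090.909ms

1. 0.0ms @ 0 + 1363.636ms (3)
2. 1363.636ms @ 3 + 1363.636ms (3)
3. 2727.273ms @ 6 + 1363.636ms (3)
4. 4090.909ms @ 9 + 1363.636ms (3)
5. 5454.545ms @ 12 + 1363.636ms (3)
6. 6818.182ms @ 15 + 545.455ms (6/5)
7. 7363.636ms @ 81/5 + 272.727ms (3/5)
8. 7636.364ms @ 84/5 + 272.727ms (3/5)
9. 7909.091ms @ 87/5 + 272.727ms (3/5)
10. 8181.818ms @ 18 + 909.091ms (2)
11. 9090.909ms @ 20 + 1818.182ms (4)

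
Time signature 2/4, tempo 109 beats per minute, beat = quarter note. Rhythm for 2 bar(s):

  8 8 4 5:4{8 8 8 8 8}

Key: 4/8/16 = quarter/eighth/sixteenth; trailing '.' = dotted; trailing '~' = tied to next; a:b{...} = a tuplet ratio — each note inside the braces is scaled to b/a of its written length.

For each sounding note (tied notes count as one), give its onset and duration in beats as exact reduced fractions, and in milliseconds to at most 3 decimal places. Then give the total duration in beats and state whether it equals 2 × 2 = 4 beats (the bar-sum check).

1) 0.0ms=0b +275.229ms=1/2b
2) 275.229ms=1/2b +275.229ms=1/2b
3) 550.459ms=1b +550.459ms=1b
4) 1100.917ms=2b +220.183ms=2/5b
5) 1321.101ms=12/5b +220.183ms=2/5b
6) 1541.284ms=14/5b +220.183ms=2/5b
7) 1761.468ms=16/5b +220.183ms=2/5b
8) 1981.651ms=18/5b +220.183ms=2/5b
Σ=4b of 4 (109bpm 2/4) — PASS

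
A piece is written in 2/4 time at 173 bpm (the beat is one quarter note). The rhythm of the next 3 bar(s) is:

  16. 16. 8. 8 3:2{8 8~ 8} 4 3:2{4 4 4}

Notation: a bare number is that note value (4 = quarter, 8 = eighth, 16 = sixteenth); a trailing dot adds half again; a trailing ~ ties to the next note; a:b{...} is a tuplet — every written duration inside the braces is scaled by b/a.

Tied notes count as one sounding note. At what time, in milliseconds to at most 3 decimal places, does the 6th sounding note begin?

1. 0.0ms @ 0 + 130.058ms (3/8)
2. 130.058ms @ 3/8 + 130.058ms (3/8)
3. 260.116ms @ 3/4 + 260.116ms (3/4)
4. 520.231ms @ 3/2 + 173.41ms (1/2)
5. 693.642ms @ 2 + 115.607ms (1/3)
6. 809.249ms @ 7/3 + 231.214ms (2/3)
7. 1040.462ms @ 3 + 346.821ms (1)
8. 1387.283ms @ 4 + 231.214ms (2/3)
9. 1618.497ms @ 14/3 + 231.214ms (2/3)
10. 1849.711ms @ 16/3 + 231.214ms (2/3)

note 6 onset = 7/3b = 809.249ms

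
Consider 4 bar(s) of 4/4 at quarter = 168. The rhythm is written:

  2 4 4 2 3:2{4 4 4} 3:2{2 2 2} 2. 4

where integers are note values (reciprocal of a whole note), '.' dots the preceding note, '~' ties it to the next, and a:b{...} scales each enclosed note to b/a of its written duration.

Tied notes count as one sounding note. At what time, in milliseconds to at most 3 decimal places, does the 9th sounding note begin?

note 9 onset = 28/3b = 3333.333ms

1. 0.0ms @ 0 + 714.286ms (2)
2. 714.286ms @ 2 + 357.143ms (1)
3. 1071.429ms @ 3 + 357.143ms (1)
4. 1428.571ms @ 4 + 714.286ms (2)
5. 2142.857ms @ 6 + 238.095ms (2/3)
6. 2380.952ms @ 20/3 + 238.095ms (2/3)
7. 2619.048ms @ 22/3 + 238.095ms (2/3)
8. 2857.143ms @ 8 + 476.19ms (4/3)
9. 3333.333ms @ 28/3 + 476.19ms (4/3)
10. 3809.524ms @ 32/3 + 476.19ms (4/3)
11. 4285.714ms @ 12 + 1071.429ms (3)
12. 5357.143ms @ 15 + 357.143ms (1)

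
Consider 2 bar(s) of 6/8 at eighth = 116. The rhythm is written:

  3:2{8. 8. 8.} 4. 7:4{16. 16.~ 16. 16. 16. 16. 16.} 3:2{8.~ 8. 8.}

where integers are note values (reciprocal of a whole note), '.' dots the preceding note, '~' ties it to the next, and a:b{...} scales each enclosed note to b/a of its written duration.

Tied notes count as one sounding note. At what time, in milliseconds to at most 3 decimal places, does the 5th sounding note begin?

note 5 onset = 6b = 3103.448ms

1. 0.0ms @ 0 + 517.241ms (1)
2. 517.241ms @ 1 + 517.241ms (1)
3. 1034.483ms @ 2 + 517.241ms (1)
4. 1551.724ms @ 3 + 1551.724ms (3)
5. 3103.448ms @ 6 + 221.675ms (3/7)
6. 3325.123ms @ 45/7 + 443.35ms (6/7)
7. 3768.473ms @ 51/7 + 221.675ms (3/7)
8. 3990.148ms @ 54/7 + 221.675ms (3/7)
9. 4211.823ms @ 57/7 + 221.675ms (3/7)
10. 4433.498ms @ 60/7 + 221.675ms (3/7)
11. 4655.172ms @ 9 + 1034.483ms (2)
12. 5689.655ms @ 11 + 517.241ms (1)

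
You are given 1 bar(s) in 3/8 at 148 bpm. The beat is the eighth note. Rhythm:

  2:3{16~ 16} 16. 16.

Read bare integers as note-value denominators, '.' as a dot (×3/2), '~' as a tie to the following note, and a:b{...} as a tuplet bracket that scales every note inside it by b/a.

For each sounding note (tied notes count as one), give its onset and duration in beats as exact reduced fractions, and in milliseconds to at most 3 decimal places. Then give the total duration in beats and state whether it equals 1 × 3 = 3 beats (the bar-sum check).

1) 0.0ms=0b +608.108ms=3/2b
2) 608.108ms=3/2b +304.054ms=3/4b
3) 912.162ms=9/4b +304.054ms=3/4b
Σ=3b of 3 (148bpm 3/8) — PASS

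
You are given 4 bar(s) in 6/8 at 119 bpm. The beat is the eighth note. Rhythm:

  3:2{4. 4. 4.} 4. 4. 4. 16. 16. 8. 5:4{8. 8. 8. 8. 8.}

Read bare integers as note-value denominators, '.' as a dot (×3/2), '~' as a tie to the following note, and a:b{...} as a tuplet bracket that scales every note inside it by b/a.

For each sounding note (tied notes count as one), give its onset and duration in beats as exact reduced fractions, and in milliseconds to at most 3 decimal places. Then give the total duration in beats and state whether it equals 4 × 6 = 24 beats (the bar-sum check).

1) 0.0ms=0b +1008.403ms=2b
2) 1008.403ms=2b +1008.403ms=2b
3) 2016.807ms=4b +1008.403ms=2b
4) 3025.21ms=6b +1512.605ms=3b
5) 4537.815ms=9b +1512.605ms=3b
6) 6050.42ms=12b +1512.605ms=3b
7) 7563.025ms=15b +378.151ms=3/4b
8) 7941.176ms=63/4b +378.151ms=3/4b
9) 8319.328ms=33/2b +756.303ms=3/2b
10) 9075.63ms=18b +605.042ms=6/5b
11) 9680.672ms=96/5b +605.042ms=6/5b
12) 10285.714ms=102/5b +605.042ms=6/5b
13) 10890.756ms=108/5b +605.042ms=6/5b
14) 11495.798ms=114/5b +605.042ms=6/5b
Σ=24b of 24 (119bpm 6/8) — PASS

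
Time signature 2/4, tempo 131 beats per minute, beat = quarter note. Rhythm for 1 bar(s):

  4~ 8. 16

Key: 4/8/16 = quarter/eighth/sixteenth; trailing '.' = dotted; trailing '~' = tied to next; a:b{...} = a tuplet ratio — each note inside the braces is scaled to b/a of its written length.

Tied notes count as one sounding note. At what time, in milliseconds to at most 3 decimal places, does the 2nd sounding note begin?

note 2 onset = 7/4b = 801.527ms

1. 0.0ms @ 0 + 801.527ms (7/4)
2. 801.527ms @ 7/4 + 114.504ms (1/4)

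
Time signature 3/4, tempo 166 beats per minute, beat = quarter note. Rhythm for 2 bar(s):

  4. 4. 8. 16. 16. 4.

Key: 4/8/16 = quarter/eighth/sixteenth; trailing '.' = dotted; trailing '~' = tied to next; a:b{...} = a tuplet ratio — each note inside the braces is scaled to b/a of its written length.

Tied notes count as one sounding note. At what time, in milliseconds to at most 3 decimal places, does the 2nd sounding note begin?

1. 0.0ms @ 0 + 542.169ms (3/2)
2. 542.169ms @ 3/2 + 542.169ms (3/2)
3. 1084.337ms @ 3 + 271.084ms (3/4)
4. 1355.422ms @ 15/4 + 135.542ms (3/8)
5. 1490.964ms @ 33/8 + 135.542ms (3/8)
6. 1626.506ms @ 9/2 + 542.169ms (3/2)

note 2 onset = 3/2b = 542.169ms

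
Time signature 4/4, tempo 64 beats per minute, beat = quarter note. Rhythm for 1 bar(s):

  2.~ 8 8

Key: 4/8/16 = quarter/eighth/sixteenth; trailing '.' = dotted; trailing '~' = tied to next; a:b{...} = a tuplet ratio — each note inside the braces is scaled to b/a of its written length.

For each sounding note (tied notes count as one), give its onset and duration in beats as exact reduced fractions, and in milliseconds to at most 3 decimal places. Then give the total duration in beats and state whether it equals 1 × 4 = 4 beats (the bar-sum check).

1) 0.0ms=0b +3281.25ms=7/2b
2) 3281.25ms=7/2b +468.75ms=1/2b
Σ=4b of 4 (64bpm 4/4) — PASS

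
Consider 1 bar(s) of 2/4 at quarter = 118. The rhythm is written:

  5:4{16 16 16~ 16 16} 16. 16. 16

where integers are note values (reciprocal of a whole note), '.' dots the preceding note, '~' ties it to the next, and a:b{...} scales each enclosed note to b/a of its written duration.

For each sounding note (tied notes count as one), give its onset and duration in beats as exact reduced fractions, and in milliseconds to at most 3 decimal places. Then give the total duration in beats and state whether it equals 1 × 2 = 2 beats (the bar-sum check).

1) 0.0ms=0b +101.695ms=1/5b
2) 101.695ms=1/5b +101.695ms=1/5b
3) 203.39ms=2/5b +203.39ms=2/5b
4) 406.78ms=4/5b +101.695ms=1/5b
5) 508.475ms=1b +190.678ms=3/8b
6) 699.153ms=11/8b +190.678ms=3/8b
7) 889.831ms=7/4b +127.119ms=1/4b
Σ=2b of 2 (118bpm 2/4) — PASS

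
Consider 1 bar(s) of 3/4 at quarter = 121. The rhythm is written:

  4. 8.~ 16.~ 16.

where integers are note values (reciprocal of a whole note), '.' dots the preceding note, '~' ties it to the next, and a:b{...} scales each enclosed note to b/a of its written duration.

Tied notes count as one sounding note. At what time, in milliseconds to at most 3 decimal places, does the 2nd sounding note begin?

note 2 onset = 3/2b = 743.802ms

1. 0.0ms @ 0 + 743.802ms (3/2)
2. 743.802ms @ 3/2 + 743.802ms (3/2)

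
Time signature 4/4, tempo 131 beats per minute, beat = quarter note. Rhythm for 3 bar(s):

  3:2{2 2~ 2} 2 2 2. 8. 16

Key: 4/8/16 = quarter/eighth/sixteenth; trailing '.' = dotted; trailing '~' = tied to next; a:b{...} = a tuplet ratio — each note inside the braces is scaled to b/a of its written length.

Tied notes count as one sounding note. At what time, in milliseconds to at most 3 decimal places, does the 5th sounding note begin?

note 5 onset = 8b = 3664.122ms

1. 0.0ms @ 0 + 610.687ms (4/3)
2. 610.687ms @ 4/3 + 1221.374ms (8/3)
3. 1832.061ms @ 4 + 916.031ms (2)
4. 2748.092ms @ 6 + 916.031ms (2)
5. 3664.122ms @ 8 + 1374.046ms (3)
6. 5038.168ms @ 11 + 343.511ms (3/4)
7. 5381.679ms @ 47/4 + 114.504ms (1/4)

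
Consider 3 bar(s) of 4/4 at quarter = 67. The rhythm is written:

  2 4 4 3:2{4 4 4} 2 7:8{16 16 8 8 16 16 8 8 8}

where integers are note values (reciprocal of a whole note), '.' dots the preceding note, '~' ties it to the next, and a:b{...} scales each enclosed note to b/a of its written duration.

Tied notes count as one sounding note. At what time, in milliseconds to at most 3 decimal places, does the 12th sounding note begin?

note 12 onset = 68/7b = 8699.36ms

1. 0.0ms @ 0 + 1791.045ms (2)
2. 1791.045ms @ 2 + 895.522ms (1)
3. 2686.567ms @ 3 + 895.522ms (1)
4. 3582.09ms @ 4 + 597.015ms (2/3)
5. 4179.104ms @ 14/3 + 597.015ms (2/3)
6. 4776.119ms @ 16/3 + 597.015ms (2/3)
7. 5373.134ms @ 6 + 1791.045ms (2)
8. 7164.179ms @ 8 + 255.864ms (2/7)
9. 7420.043ms @ 58/7 + 255.864ms (2/7)
10. 7675.906ms @ 60/7 + 511.727ms (4/7)
11. 8187.633ms @ 64/7 + 511.727ms (4/7)
12. 8699.36ms @ 68/7 + 255.864ms (2/7)
13. 8955.224ms @ 10 + 255.864ms (2/7)
14. 9211.087ms @ 72/7 + 511.727ms (4/7)
15. 9722.814ms @ 76/7 + 511.727ms (4/7)
16. 10234.542ms @ 80/7 + 511.727ms (4/7)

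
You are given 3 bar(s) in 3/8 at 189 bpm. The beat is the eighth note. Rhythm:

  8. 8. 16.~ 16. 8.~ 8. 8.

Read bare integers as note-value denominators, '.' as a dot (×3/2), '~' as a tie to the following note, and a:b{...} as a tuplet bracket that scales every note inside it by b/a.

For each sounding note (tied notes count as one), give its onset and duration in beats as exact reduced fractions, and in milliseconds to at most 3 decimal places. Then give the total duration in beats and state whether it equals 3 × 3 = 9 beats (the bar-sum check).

1) 0.0ms=0b +476.19ms=3/2b
2) 476.19ms=3/2b +476.19ms=3/2b
3) 952.381ms=3b +476.19ms=3/2b
4) 1428.571ms=9/2b +952.381ms=3b
5) 2380.952ms=15/2b +476.19ms=3/2b
Σ=9b of 9 (189bpm 3/8) — PASS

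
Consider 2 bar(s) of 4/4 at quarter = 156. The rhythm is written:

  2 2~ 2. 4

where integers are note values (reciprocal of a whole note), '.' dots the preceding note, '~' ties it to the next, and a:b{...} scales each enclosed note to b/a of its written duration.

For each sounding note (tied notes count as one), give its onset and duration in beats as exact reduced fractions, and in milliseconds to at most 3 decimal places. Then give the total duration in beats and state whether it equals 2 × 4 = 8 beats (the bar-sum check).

1) 0.0ms=0b +769.231ms=2b
2) 769.231ms=2b +1923.077ms=5b
3) 2692.308ms=7b +384.615ms=1b
Σ=8b of 8 (156bpm 4/4) — PASS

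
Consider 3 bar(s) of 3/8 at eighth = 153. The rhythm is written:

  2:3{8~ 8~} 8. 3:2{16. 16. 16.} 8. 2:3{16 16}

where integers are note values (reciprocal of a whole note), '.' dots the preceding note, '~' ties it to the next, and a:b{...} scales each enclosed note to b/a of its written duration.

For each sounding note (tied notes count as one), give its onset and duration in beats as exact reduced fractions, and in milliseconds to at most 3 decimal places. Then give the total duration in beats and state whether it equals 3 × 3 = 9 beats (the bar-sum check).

1) 0.0ms=0b +1764.706ms=9/2b
2) 1764.706ms=9/2b +196.078ms=1/2b
3) 1960.784ms=5b +196.078ms=1/2b
4) 2156.863ms=11/2b +196.078ms=1/2b
5) 2352.941ms=6b +588.235ms=3/2b
6) 2941.176ms=15/2b +294.118ms=3/4b
7) 3235.294ms=33/4b +294.118ms=3/4b
Σ=9b of 9 (153bpm 3/8) — PASS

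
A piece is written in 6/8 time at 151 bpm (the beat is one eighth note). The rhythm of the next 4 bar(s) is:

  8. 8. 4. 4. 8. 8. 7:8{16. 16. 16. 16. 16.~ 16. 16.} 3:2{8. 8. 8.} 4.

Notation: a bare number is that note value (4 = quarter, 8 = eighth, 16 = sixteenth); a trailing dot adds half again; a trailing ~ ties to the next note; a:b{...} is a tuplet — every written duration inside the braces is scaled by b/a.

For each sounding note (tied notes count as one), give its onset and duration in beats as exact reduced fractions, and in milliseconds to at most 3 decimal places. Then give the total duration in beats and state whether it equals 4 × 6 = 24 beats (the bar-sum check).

1) 0.0ms=0b +596.026ms=3/2b
2) 596.026ms=3/2b +596.026ms=3/2b
3) 1192.053ms=3b +1192.053ms=3b
4) 2384.106ms=6b +1192.053ms=3b
5) 3576.159ms=9b +596.026ms=3/2b
6) 4172.185ms=21/2b +596.026ms=3/2b
7) 4768.212ms=12b +340.587ms=6/7b
8) 5108.798ms=90/7b +340.587ms=6/7b
9) 5449.385ms=96/7b +340.587ms=6/7b
10) 5789.972ms=102/7b +340.587ms=6/7b
11) 6130.558ms=108/7b +681.173ms=12/7b
12) 6811.731ms=120/7b +340.587ms=6/7b
13) 7152.318ms=18b +397.351ms=1b
14) 7549.669ms=19b +397.351ms=1b
15) 7947.02ms=20b +397.351ms=1b
16) 8344.371ms=21b +1192.053ms=3b
Σ=24b of 24 (151bpm 6/8) — PASS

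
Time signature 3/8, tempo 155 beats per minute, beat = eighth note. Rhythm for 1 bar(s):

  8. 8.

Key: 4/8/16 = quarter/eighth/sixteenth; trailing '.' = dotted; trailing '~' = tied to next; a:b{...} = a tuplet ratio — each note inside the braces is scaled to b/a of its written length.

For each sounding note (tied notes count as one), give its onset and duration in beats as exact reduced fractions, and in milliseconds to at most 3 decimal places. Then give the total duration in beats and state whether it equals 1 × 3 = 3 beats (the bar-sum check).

1) 0.0ms=0b +580.645ms=3/2b
2) 580.645ms=3/2b +580.645ms=3/2b
Σ=3b of 3 (155bpm 3/8) — PASS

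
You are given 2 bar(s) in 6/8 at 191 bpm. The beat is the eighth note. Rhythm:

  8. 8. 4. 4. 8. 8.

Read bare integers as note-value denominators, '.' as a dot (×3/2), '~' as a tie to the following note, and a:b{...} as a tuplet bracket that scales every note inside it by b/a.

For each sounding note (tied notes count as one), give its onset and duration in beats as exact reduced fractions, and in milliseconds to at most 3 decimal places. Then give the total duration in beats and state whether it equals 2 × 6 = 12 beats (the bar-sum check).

1) 0.0ms=0b +471.204ms=3/2b
2) 471.204ms=3/2b +471.204ms=3/2b
3) 942.408ms=3b +942.408ms=3b
4) 1884.817ms=6b +942.408ms=3b
5) 2827.225ms=9b +471.204ms=3/2b
6) 3298.429ms=21/2b +471.204ms=3/2b
Σ=12b of 12 (191bpm 6/8) — PASS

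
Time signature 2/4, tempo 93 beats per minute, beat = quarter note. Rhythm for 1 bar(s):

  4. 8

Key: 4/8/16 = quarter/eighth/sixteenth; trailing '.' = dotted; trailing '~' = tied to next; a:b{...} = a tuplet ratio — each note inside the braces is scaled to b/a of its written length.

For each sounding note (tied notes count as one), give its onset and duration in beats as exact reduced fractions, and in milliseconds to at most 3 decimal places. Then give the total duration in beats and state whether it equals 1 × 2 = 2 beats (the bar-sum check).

1) 0.0ms=0b +967.742ms=3/2b
2) 967.742ms=3/2b +322.581ms=1/2b
Σ=2b of 2 (93bpm 2/4) — PASS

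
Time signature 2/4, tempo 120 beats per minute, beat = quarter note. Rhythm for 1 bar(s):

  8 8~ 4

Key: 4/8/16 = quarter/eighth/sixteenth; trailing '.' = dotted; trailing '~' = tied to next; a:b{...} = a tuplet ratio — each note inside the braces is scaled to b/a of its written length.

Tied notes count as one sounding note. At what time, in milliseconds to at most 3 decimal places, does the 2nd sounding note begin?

1. 0.0ms @ 0 + 250.0ms (1/2)
2. 250.0ms @ 1/2 + 750.0ms (3/2)

note 2 onset = 1/2b = 250.0ms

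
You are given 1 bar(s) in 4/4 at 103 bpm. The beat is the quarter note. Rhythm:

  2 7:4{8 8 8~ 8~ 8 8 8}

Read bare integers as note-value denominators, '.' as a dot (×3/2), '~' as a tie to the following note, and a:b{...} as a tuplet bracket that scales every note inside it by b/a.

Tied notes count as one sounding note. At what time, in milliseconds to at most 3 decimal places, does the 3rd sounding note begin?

1. 0.0ms @ 0 + 1165.049ms (2)
2. 1165.049ms @ 2 + 166.436ms (2/7)
3. 1331.484ms @ 16/7 + 166.436ms (2/7)
4. 1497.92ms @ 18/7 + 499.307ms (6/7)
5. 1997.226ms @ 24/7 + 166.436ms (2/7)
6. 2163.662ms @ 26/7 + 166.436ms (2/7)

note 3 onset = 16/7b = 1331.484ms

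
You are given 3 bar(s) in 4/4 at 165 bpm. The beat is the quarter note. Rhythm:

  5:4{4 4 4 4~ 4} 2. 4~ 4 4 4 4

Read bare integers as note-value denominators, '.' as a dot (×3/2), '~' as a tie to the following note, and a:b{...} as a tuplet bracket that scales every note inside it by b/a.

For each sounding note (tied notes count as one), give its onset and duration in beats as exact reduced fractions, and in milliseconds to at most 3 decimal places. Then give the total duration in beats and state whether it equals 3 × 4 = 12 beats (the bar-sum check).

1) 0.0ms=0b +290.909ms=4/5b
2) 290.909ms=4/5b +290.909ms=4/5b
3) 581.818ms=8/5b +290.909ms=4/5b
4) 872.727ms=12/5b +581.818ms=8/5b
5) 1454.545ms=4b +1090.909ms=3b
6) 2545.455ms=7b +727.273ms=2b
7) 3272.727ms=9b +363.636ms=1b
8) 3636.364ms=10b +363.636ms=1b
9) 4000.0ms=11b +363.636ms=1b
Σ=12b of 12 (165bpm 4/4) — PASS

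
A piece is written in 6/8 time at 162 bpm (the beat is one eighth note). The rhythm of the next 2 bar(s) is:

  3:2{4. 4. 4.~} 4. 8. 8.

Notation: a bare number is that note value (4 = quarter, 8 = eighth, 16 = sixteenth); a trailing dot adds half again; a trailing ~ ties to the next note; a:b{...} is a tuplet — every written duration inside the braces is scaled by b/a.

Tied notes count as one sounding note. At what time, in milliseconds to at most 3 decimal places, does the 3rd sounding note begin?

note 3 onset = 4b = 1481.481ms

1. 0.0ms @ 0 + 740.741ms (2)
2. 740.741ms @ 2 + 740.741ms (2)
3. 1481.481ms @ 4 + 1851.852ms (5)
4. 3333.333ms @ 9 + 555.556ms (3/2)
5. 3888.889ms @ 21/2 + 555.556ms (3/2)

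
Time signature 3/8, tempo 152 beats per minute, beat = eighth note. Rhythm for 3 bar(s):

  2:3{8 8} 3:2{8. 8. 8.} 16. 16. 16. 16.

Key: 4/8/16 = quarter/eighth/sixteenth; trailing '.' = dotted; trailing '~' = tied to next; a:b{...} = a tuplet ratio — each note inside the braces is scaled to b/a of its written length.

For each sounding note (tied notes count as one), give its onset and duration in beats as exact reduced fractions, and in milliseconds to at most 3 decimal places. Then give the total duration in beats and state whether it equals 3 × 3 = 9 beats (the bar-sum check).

1) 0.0ms=0b +592.105ms=3/2b
2) 592.105ms=3/2b +592.105ms=3/2b
3) 1184.211ms=3b +394.737ms=1b
4) 1578.947ms=4b +394.737ms=1b
5) 1973.684ms=5b +394.737ms=1b
6) 2368.421ms=6b +296.053ms=3/4b
7) 2664.474ms=27/4b +296.053ms=3/4b
8) 2960.526ms=15/2b +296.053ms=3/4b
9) 3256.579ms=33/4b +296.053ms=3/4b
Σ=9b of 9 (152bpm 3/8) — PASS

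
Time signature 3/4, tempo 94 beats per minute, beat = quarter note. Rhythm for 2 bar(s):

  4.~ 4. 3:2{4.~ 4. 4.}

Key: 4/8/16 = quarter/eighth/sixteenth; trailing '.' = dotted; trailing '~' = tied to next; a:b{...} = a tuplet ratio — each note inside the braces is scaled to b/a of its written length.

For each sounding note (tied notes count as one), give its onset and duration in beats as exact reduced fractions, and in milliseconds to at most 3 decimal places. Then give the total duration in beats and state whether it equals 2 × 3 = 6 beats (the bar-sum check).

1) 0.0ms=0b +1914.894ms=3b
2) 1914.894ms=3b +1276.596ms=2b
3) 3191.489ms=5b +638.298ms=1b
Σ=6b of 6 (94bpm 3/4) — PASS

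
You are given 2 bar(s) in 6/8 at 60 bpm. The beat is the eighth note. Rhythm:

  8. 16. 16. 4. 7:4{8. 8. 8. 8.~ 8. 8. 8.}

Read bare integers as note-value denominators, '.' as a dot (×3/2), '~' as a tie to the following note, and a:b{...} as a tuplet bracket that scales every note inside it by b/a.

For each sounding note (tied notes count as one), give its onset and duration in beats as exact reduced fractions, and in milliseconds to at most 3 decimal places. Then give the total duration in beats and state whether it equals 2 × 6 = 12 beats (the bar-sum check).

1) 0.0ms=0b +1500.0ms=3/2b
2) 1500.0ms=3/2b +750.0ms=3/4b
3) 2250.0ms=9/4b +750.0ms=3/4b
4) 3000.0ms=3b +3000.0ms=3b
5) 6000.0ms=6b +857.143ms=6/7b
6) 6857.143ms=48/7b +857.143ms=6/7b
7) 7714.286ms=54/7b +857.143ms=6/7b
8) 8571.429ms=60/7b +1714.286ms=12/7b
9) 10285.714ms=72/7b +857.143ms=6/7b
10) 11142.857ms=78/7b +857.143ms=6/7b
Σ=12b of 12 (60bpm 6/8) — PASS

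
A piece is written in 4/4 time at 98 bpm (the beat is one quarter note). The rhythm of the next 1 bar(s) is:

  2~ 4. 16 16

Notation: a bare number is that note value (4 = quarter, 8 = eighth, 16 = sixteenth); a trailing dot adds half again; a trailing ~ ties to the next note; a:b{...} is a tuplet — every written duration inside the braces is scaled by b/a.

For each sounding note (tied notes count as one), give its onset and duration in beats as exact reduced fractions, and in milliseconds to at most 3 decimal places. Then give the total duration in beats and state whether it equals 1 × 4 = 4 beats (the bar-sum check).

1) 0.0ms=0b +2142.857ms=7/2b
2) 2142.857ms=7/2b +153.061ms=1/4b
3) 2295.918ms=15/4b +153.061ms=1/4b
Σ=4b of 4 (98bpm 4/4) — PASS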